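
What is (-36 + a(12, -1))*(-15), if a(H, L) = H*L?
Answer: 720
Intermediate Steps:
(-36 + a(12, -1))*(-15) = (-36 + 12*(-1))*(-15) = (-36 - 12)*(-15) = -48*(-15) = 720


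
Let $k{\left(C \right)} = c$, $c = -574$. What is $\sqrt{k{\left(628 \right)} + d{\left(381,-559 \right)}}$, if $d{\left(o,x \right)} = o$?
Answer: $i \sqrt{193} \approx 13.892 i$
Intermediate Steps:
$k{\left(C \right)} = -574$
$\sqrt{k{\left(628 \right)} + d{\left(381,-559 \right)}} = \sqrt{-574 + 381} = \sqrt{-193} = i \sqrt{193}$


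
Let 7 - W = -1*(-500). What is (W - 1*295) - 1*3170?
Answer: -3958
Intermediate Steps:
W = -493 (W = 7 - (-1)*(-500) = 7 - 1*500 = 7 - 500 = -493)
(W - 1*295) - 1*3170 = (-493 - 1*295) - 1*3170 = (-493 - 295) - 3170 = -788 - 3170 = -3958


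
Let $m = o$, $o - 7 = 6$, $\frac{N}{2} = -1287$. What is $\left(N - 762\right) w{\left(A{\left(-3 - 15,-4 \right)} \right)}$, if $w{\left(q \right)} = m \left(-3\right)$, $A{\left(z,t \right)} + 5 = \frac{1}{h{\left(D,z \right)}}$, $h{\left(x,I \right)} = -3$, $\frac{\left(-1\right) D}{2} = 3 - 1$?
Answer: $130104$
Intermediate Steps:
$N = -2574$ ($N = 2 \left(-1287\right) = -2574$)
$o = 13$ ($o = 7 + 6 = 13$)
$D = -4$ ($D = - 2 \left(3 - 1\right) = \left(-2\right) 2 = -4$)
$m = 13$
$A{\left(z,t \right)} = - \frac{16}{3}$ ($A{\left(z,t \right)} = -5 + \frac{1}{-3} = -5 - \frac{1}{3} = - \frac{16}{3}$)
$w{\left(q \right)} = -39$ ($w{\left(q \right)} = 13 \left(-3\right) = -39$)
$\left(N - 762\right) w{\left(A{\left(-3 - 15,-4 \right)} \right)} = \left(-2574 - 762\right) \left(-39\right) = \left(-3336\right) \left(-39\right) = 130104$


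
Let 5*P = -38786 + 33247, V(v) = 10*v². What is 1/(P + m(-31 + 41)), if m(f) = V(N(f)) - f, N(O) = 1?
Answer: -5/5539 ≈ -0.00090269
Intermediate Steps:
P = -5539/5 (P = (-38786 + 33247)/5 = (⅕)*(-5539) = -5539/5 ≈ -1107.8)
m(f) = 10 - f (m(f) = 10*1² - f = 10*1 - f = 10 - f)
1/(P + m(-31 + 41)) = 1/(-5539/5 + (10 - (-31 + 41))) = 1/(-5539/5 + (10 - 1*10)) = 1/(-5539/5 + (10 - 10)) = 1/(-5539/5 + 0) = 1/(-5539/5) = -5/5539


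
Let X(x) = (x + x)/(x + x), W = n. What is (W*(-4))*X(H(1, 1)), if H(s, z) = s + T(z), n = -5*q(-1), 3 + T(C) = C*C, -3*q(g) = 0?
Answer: 0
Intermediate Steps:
q(g) = 0 (q(g) = -1/3*0 = 0)
T(C) = -3 + C**2 (T(C) = -3 + C*C = -3 + C**2)
n = 0 (n = -5*0 = 0)
W = 0
H(s, z) = -3 + s + z**2 (H(s, z) = s + (-3 + z**2) = -3 + s + z**2)
X(x) = 1 (X(x) = (2*x)/((2*x)) = (2*x)*(1/(2*x)) = 1)
(W*(-4))*X(H(1, 1)) = (0*(-4))*1 = 0*1 = 0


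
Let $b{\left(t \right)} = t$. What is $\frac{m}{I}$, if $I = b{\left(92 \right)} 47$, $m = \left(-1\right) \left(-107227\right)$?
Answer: $\frac{107227}{4324} \approx 24.798$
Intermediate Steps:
$m = 107227$
$I = 4324$ ($I = 92 \cdot 47 = 4324$)
$\frac{m}{I} = \frac{107227}{4324}$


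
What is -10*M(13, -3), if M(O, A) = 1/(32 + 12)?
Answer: -5/22 ≈ -0.22727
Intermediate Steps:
M(O, A) = 1/44
-10*M(13, -3) = -10*1/44 = -5/22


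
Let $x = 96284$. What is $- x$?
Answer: $-96284$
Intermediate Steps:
$- x = \left(-1\right) 96284 = -96284$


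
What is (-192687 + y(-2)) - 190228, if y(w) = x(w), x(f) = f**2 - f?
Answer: -382909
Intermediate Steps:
y(w) = w*(-1 + w)
(-192687 + y(-2)) - 190228 = (-192687 - 2*(-1 - 2)) - 190228 = (-192687 - 2*(-3)) - 190228 = (-192687 + 6) - 190228 = -192681 - 190228 = -382909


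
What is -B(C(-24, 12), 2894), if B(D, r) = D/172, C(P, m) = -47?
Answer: 47/172 ≈ 0.27326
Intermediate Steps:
B(D, r) = D/172 (B(D, r) = D*(1/172) = D/172)
-B(C(-24, 12), 2894) = -(-47)/172 = -1*(-47/172) = 47/172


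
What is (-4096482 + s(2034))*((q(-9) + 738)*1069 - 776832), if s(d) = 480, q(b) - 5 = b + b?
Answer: 7401475614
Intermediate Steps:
q(b) = 5 + 2*b (q(b) = 5 + (b + b) = 5 + 2*b)
(-4096482 + s(2034))*((q(-9) + 738)*1069 - 776832) = (-4096482 + 480)*(((5 + 2*(-9)) + 738)*1069 - 776832) = -4096002*(((5 - 18) + 738)*1069 - 776832) = -4096002*((-13 + 738)*1069 - 776832) = -4096002*(725*1069 - 776832) = -4096002*(775025 - 776832) = -4096002*(-1807) = 7401475614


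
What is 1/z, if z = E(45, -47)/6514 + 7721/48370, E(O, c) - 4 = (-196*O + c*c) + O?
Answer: -22505870/19079239 ≈ -1.1796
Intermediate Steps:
E(O, c) = 4 + c**2 - 195*O (E(O, c) = 4 + ((-196*O + c*c) + O) = 4 + ((-196*O + c**2) + O) = 4 + ((c**2 - 196*O) + O) = 4 + (c**2 - 195*O) = 4 + c**2 - 195*O)
z = -19079239/22505870 (z = (4 + (-47)**2 - 195*45)/6514 + 7721/48370 = (4 + 2209 - 8775)*(1/6514) + 7721*(1/48370) = -6562*1/6514 + 1103/6910 = -3281/3257 + 1103/6910 = -19079239/22505870 ≈ -0.84774)
1/z = 1/(-19079239/22505870) = -22505870/19079239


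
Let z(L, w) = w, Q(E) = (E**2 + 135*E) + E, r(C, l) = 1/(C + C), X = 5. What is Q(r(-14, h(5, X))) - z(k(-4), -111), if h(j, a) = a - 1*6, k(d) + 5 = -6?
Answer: 83217/784 ≈ 106.14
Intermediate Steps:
k(d) = -11 (k(d) = -5 - 6 = -11)
h(j, a) = -6 + a (h(j, a) = a - 6 = -6 + a)
r(C, l) = 1/(2*C)
Q(E) = E**2 + 136*E
Q(r(-14, h(5, X))) - z(k(-4), -111) = ((1/2)/(-14))*(136 + (1/2)/(-14)) - 1*(-111) = ((1/2)*(-1/14))*(136 + (1/2)*(-1/14)) + 111 = -(136 - 1/28)/28 + 111 = -1/28*3807/28 + 111 = -3807/784 + 111 = 83217/784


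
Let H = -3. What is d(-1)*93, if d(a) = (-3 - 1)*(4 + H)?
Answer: -372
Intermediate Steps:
d(a) = -4 (d(a) = (-3 - 1)*(4 - 3) = -4*1 = -4)
d(-1)*93 = -4*93 = -372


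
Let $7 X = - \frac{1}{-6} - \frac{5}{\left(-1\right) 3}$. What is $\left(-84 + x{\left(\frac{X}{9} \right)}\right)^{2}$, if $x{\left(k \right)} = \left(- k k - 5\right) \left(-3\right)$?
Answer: $\frac{10799182736521}{2268426384} \approx 4760.6$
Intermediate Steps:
$X = \frac{11}{42}$ ($X = \frac{- \frac{1}{-6} - \frac{5}{\left(-1\right) 3}}{7} = \frac{\left(-1\right) \left(- \frac{1}{6}\right) - \frac{5}{-3}}{7} = \frac{\frac{1}{6} - - \frac{5}{3}}{7} = \frac{\frac{1}{6} + \frac{5}{3}}{7} = \frac{1}{7} \cdot \frac{11}{6} = \frac{11}{42} \approx 0.2619$)
$x{\left(k \right)} = 15 + 3 k^{2}$ ($x{\left(k \right)} = \left(- k^{2} - 5\right) \left(-3\right) = \left(-5 - k^{2}\right) \left(-3\right) = 15 + 3 k^{2}$)
$\left(-84 + x{\left(\frac{X}{9} \right)}\right)^{2} = \left(-84 + \left(15 + 3 \left(\frac{11}{42 \cdot 9}\right)^{2}\right)\right)^{2} = \left(-84 + \left(15 + 3 \left(\frac{11}{42} \cdot \frac{1}{9}\right)^{2}\right)\right)^{2} = \left(-84 + \left(15 + 3 \left(\frac{11}{378}\right)^{2}\right)\right)^{2} = \left(-84 + \left(15 + 3 \cdot \frac{121}{142884}\right)\right)^{2} = \left(-84 + \left(15 + \frac{121}{47628}\right)\right)^{2} = \left(-84 + \frac{714541}{47628}\right)^{2} = \left(- \frac{3286211}{47628}\right)^{2} = \frac{10799182736521}{2268426384}$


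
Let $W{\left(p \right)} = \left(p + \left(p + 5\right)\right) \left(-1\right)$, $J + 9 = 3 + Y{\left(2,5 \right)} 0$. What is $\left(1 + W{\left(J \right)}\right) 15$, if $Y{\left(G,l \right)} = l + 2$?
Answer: $120$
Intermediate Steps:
$Y{\left(G,l \right)} = 2 + l$
$J = -6$ ($J = -9 + \left(3 + \left(2 + 5\right) 0\right) = -9 + \left(3 + 7 \cdot 0\right) = -9 + \left(3 + 0\right) = -9 + 3 = -6$)
$W{\left(p \right)} = -5 - 2 p$ ($W{\left(p \right)} = \left(p + \left(5 + p\right)\right) \left(-1\right) = \left(5 + 2 p\right) \left(-1\right) = -5 - 2 p$)
$\left(1 + W{\left(J \right)}\right) 15 = \left(1 - -7\right) 15 = \left(1 + \left(-5 + 12\right)\right) 15 = \left(1 + 7\right) 15 = 8 \cdot 15 = 120$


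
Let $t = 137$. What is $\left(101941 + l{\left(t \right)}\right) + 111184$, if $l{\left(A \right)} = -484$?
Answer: $212641$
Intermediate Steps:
$\left(101941 + l{\left(t \right)}\right) + 111184 = \left(101941 - 484\right) + 111184 = 101457 + 111184 = 212641$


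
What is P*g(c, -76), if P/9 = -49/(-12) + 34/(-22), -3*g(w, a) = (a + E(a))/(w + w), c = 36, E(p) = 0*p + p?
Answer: 6365/396 ≈ 16.073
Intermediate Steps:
E(p) = p (E(p) = 0 + p = p)
g(w, a) = -a/(3*w) (g(w, a) = -(a + a)/(3*(w + w)) = -2*a/(3*(2*w)) = -2*a*1/(2*w)/3 = -a/(3*w))
P = 1005/44 (P = 9*(-49/(-12) + 34/(-22)) = 9*(-49*(-1/12) + 34*(-1/22)) = 9*(49/12 - 17/11) = 9*(335/132) = 1005/44 ≈ 22.841)
P*g(c, -76) = 1005*(-⅓*(-76)/36)/44 = 1005*(-⅓*(-76)*1/36)/44 = (1005/44)*(19/27) = 6365/396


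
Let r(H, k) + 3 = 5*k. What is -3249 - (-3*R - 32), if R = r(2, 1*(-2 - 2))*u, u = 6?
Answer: -3631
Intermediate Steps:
r(H, k) = -3 + 5*k
R = -138 (R = (-3 + 5*(1*(-2 - 2)))*6 = (-3 + 5*(1*(-4)))*6 = (-3 + 5*(-4))*6 = (-3 - 20)*6 = -23*6 = -138)
-3249 - (-3*R - 32) = -3249 - (-3*(-138) - 32) = -3249 - (414 - 32) = -3249 - 1*382 = -3249 - 382 = -3631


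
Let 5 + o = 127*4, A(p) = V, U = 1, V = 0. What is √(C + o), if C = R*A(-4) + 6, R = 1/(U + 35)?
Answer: √509 ≈ 22.561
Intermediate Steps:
A(p) = 0
R = 1/36 (R = 1/(1 + 35) = 1/36 ≈ 0.027778)
o = 503 (o = -5 + 127*4 = -5 + 508 = 503)
C = 6 (C = (1/36)*0 + 6 = 0 + 6 = 6)
√(C + o) = √(6 + 503) = √509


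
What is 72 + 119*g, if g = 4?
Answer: 548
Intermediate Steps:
72 + 119*g = 72 + 119*4 = 72 + 476 = 548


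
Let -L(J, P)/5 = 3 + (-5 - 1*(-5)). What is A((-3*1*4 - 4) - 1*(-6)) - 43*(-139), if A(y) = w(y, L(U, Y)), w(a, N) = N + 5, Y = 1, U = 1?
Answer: 5967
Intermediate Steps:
L(J, P) = -15 (L(J, P) = -5*(3 + (-5 - 1*(-5))) = -5*(3 + (-5 + 5)) = -5*(3 + 0) = -5*3 = -15)
w(a, N) = 5 + N
A(y) = -10 (A(y) = 5 - 15 = -10)
A((-3*1*4 - 4) - 1*(-6)) - 43*(-139) = -10 - 43*(-139) = -10 + 5977 = 5967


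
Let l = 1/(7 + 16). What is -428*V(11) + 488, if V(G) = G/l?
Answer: -107796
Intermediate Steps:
l = 1/23 ≈ 0.043478
V(G) = 23*G (V(G) = G/(1/23) = G*23 = 23*G)
-428*V(11) + 488 = -9844*11 + 488 = -428*253 + 488 = -108284 + 488 = -107796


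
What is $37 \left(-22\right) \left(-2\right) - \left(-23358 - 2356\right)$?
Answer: $27342$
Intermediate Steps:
$37 \left(-22\right) \left(-2\right) - \left(-23358 - 2356\right) = \left(-814\right) \left(-2\right) - -25714 = 1628 + 25714 = 27342$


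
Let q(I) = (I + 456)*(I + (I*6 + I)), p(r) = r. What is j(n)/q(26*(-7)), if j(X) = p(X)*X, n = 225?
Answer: -50625/398944 ≈ -0.12690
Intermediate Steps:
j(X) = X**2 (j(X) = X*X = X**2)
q(I) = 8*I*(456 + I) (q(I) = (456 + I)*(I + (6*I + I)) = (456 + I)*(I + 7*I) = (456 + I)*(8*I) = 8*I*(456 + I))
j(n)/q(26*(-7)) = 225**2/((8*(26*(-7))*(456 + 26*(-7)))) = 50625/((8*(-182)*(456 - 182))) = 50625/((8*(-182)*274)) = 50625/(-398944) = 50625*(-1/398944) = -50625/398944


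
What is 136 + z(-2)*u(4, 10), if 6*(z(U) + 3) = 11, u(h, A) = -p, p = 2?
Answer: 415/3 ≈ 138.33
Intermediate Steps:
u(h, A) = -2 (u(h, A) = -1*2 = -2)
z(U) = -7/6 (z(U) = -3 + (1/6)*11 = -3 + 11/6 = -7/6)
136 + z(-2)*u(4, 10) = 136 - 7/6*(-2) = 136 + 7/3 = 415/3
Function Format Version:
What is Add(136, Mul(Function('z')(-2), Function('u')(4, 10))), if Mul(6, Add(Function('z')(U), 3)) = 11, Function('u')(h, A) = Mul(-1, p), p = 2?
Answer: Rational(415, 3) ≈ 138.33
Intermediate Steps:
Function('u')(h, A) = -2 (Function('u')(h, A) = Mul(-1, 2) = -2)
Function('z')(U) = Rational(-7, 6) (Function('z')(U) = Add(-3, Mul(Rational(1, 6), 11)) = Add(-3, Rational(11, 6)) = Rational(-7, 6))
Add(136, Mul(Function('z')(-2), Function('u')(4, 10))) = Add(136, Mul(Rational(-7, 6), -2)) = Add(136, Rational(7, 3)) = Rational(415, 3)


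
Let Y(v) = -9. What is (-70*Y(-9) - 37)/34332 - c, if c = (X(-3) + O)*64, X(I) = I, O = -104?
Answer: 235106129/34332 ≈ 6848.0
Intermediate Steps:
c = -6848 (c = (-3 - 104)*64 = -107*64 = -6848)
(-70*Y(-9) - 37)/34332 - c = (-70*(-9) - 37)/34332 - 1*(-6848) = (630 - 37)*(1/34332) + 6848 = 593*(1/34332) + 6848 = 593/34332 + 6848 = 235106129/34332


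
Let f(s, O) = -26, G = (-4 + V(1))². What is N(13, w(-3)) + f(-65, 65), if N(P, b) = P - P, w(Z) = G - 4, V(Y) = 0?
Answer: -26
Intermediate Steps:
G = 16 (G = (-4 + 0)² = (-4)² = 16)
w(Z) = 12 (w(Z) = 16 - 4 = 12)
N(P, b) = 0
N(13, w(-3)) + f(-65, 65) = 0 - 26 = -26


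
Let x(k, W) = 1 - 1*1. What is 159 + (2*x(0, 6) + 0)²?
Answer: 159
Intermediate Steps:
x(k, W) = 0 (x(k, W) = 1 - 1 = 0)
159 + (2*x(0, 6) + 0)² = 159 + (2*0 + 0)² = 159 + (0 + 0)² = 159 + 0² = 159 + 0 = 159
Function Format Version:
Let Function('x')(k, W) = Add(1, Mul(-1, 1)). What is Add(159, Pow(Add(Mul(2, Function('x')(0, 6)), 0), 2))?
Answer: 159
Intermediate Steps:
Function('x')(k, W) = 0 (Function('x')(k, W) = Add(1, -1) = 0)
Add(159, Pow(Add(Mul(2, Function('x')(0, 6)), 0), 2)) = Add(159, Pow(Add(Mul(2, 0), 0), 2)) = Add(159, Pow(Add(0, 0), 2)) = Add(159, Pow(0, 2)) = Add(159, 0) = 159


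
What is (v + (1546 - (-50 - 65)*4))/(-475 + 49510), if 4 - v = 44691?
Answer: -14227/16345 ≈ -0.87042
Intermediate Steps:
v = -44687 (v = 4 - 1*44691 = 4 - 44691 = -44687)
(v + (1546 - (-50 - 65)*4))/(-475 + 49510) = (-44687 + (1546 - (-50 - 65)*4))/(-475 + 49510) = (-44687 + (1546 - (-115)*4))/49035 = (-44687 + (1546 - 1*(-460)))*(1/49035) = (-44687 + (1546 + 460))*(1/49035) = (-44687 + 2006)*(1/49035) = -42681*1/49035 = -14227/16345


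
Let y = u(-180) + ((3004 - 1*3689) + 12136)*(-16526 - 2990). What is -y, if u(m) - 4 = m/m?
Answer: 223477711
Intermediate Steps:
u(m) = 5 (u(m) = 4 + m/m = 4 + 1 = 5)
y = -223477711 (y = 5 + ((3004 - 1*3689) + 12136)*(-16526 - 2990) = 5 + ((3004 - 3689) + 12136)*(-19516) = 5 + (-685 + 12136)*(-19516) = 5 + 11451*(-19516) = 5 - 223477716 = -223477711)
-y = -1*(-223477711) = 223477711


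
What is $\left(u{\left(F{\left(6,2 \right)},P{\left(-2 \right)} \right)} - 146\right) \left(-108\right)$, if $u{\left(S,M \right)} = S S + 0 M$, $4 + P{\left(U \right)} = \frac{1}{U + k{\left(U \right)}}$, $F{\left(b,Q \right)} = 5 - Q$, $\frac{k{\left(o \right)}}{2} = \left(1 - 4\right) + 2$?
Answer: $14796$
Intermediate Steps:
$k{\left(o \right)} = -2$ ($k{\left(o \right)} = 2 \left(\left(1 - 4\right) + 2\right) = 2 \left(-3 + 2\right) = 2 \left(-1\right) = -2$)
$P{\left(U \right)} = -4 + \frac{1}{-2 + U}$ ($P{\left(U \right)} = -4 + \frac{1}{U - 2} = -4 + \frac{1}{-2 + U}$)
$u{\left(S,M \right)} = S^{2}$ ($u{\left(S,M \right)} = S^{2} + 0 = S^{2}$)
$\left(u{\left(F{\left(6,2 \right)},P{\left(-2 \right)} \right)} - 146\right) \left(-108\right) = \left(\left(5 - 2\right)^{2} - 146\right) \left(-108\right) = \left(3^{2} - 146\right) \left(-108\right) = \left(9 - 146\right) \left(-108\right) = \left(-137\right) \left(-108\right) = 14796$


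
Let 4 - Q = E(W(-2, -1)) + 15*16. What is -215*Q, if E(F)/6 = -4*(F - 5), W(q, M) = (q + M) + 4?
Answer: 71380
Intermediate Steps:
W(q, M) = 4 + M + q (W(q, M) = (M + q) + 4 = 4 + M + q)
E(F) = 120 - 24*F (E(F) = 6*(-4*(F - 5)) = 6*(-4*(-5 + F)) = 6*(20 - 4*F) = 120 - 24*F)
Q = -332 (Q = 4 - ((120 - 24*(4 - 1 - 2)) + 15*16) = 4 - ((120 - 24*1) + 240) = 4 - ((120 - 24) + 240) = 4 - (96 + 240) = 4 - 1*336 = 4 - 336 = -332)
-215*Q = -215*(-332) = 71380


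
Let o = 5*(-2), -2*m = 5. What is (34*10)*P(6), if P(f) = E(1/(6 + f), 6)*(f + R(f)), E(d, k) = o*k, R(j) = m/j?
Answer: -113900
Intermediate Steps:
m = -5/2 (m = -½*5 = -5/2 ≈ -2.5000)
o = -10
R(j) = -5/(2*j)
E(d, k) = -10*k
P(f) = -60*f + 150/f (P(f) = (-10*6)*(f - 5/(2*f)) = -60*(f - 5/(2*f)) = -60*f + 150/f)
(34*10)*P(6) = (34*10)*(-60*6 + 150/6) = 340*(-360 + 150*(⅙)) = 340*(-360 + 25) = 340*(-335) = -113900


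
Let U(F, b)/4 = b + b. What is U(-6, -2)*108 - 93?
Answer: -1821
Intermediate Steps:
U(F, b) = 8*b (U(F, b) = 4*(b + b) = 4*(2*b) = 8*b)
U(-6, -2)*108 - 93 = (8*(-2))*108 - 93 = -16*108 - 93 = -1728 - 93 = -1821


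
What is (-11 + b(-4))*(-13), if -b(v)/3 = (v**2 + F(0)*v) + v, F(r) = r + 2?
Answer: 299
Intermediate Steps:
F(r) = 2 + r
b(v) = -9*v - 3*v**2 (b(v) = -3*((v**2 + (2 + 0)*v) + v) = -3*((v**2 + 2*v) + v) = -3*(v**2 + 3*v) = -9*v - 3*v**2)
(-11 + b(-4))*(-13) = (-11 - 3*(-4)*(3 - 4))*(-13) = (-11 - 3*(-4)*(-1))*(-13) = (-11 - 12)*(-13) = -23*(-13) = 299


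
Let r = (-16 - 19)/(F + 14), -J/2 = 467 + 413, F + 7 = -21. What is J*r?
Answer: -4400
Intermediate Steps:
F = -28 (F = -7 - 21 = -28)
J = -1760 (J = -2*(467 + 413) = -2*880 = -1760)
r = 5/2 (r = (-16 - 19)/(-28 + 14) = -35/(-14) = -35*(-1/14) = 5/2 ≈ 2.5000)
J*r = -1760*5/2 = -4400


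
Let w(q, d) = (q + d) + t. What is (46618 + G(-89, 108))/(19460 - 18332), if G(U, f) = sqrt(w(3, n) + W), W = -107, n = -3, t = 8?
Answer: 23309/564 + I*sqrt(11)/376 ≈ 41.328 + 0.0088208*I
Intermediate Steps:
w(q, d) = 8 + d + q (w(q, d) = (q + d) + 8 = (d + q) + 8 = 8 + d + q)
G(U, f) = 3*I*sqrt(11) (G(U, f) = sqrt((8 - 3 + 3) - 107) = sqrt(8 - 107) = sqrt(-99) = 3*I*sqrt(11))
(46618 + G(-89, 108))/(19460 - 18332) = (46618 + 3*I*sqrt(11))/(19460 - 18332) = (46618 + 3*I*sqrt(11))/1128 = (46618 + 3*I*sqrt(11))*(1/1128) = 23309/564 + I*sqrt(11)/376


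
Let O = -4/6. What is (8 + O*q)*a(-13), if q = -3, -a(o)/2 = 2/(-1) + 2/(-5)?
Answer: 48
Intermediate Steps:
O = -⅔ (O = -4*⅙ = -⅔ ≈ -0.66667)
a(o) = 24/5 (a(o) = -2*(2/(-1) + 2/(-5)) = -2*(2*(-1) + 2*(-⅕)) = -2*(-2 - ⅖) = -2*(-12/5) = 24/5)
(8 + O*q)*a(-13) = (8 - ⅔*(-3))*(24/5) = (8 + 2)*(24/5) = 10*(24/5) = 48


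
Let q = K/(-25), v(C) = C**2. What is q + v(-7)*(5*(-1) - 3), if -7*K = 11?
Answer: -68589/175 ≈ -391.94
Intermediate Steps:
K = -11/7 (K = -1/7*11 = -11/7 ≈ -1.5714)
q = 11/175 (q = -11/7/(-25) = -11/7*(-1/25) = 11/175 ≈ 0.062857)
q + v(-7)*(5*(-1) - 3) = 11/175 + (-7)**2*(5*(-1) - 3) = 11/175 + 49*(-5 - 3) = 11/175 + 49*(-8) = 11/175 - 392 = -68589/175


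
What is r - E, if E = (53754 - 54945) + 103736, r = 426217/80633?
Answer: -8268084768/80633 ≈ -1.0254e+5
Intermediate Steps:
r = 426217/80633 (r = 426217*(1/80633) = 426217/80633 ≈ 5.2859)
E = 102545 (E = -1191 + 103736 = 102545)
r - E = 426217/80633 - 1*102545 = 426217/80633 - 102545 = -8268084768/80633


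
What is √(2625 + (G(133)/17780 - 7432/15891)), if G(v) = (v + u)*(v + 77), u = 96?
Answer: √42802501054046646/4036314 ≈ 51.257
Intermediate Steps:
G(v) = (77 + v)*(96 + v) (G(v) = (v + 96)*(v + 77) = (96 + v)*(77 + v) = (77 + v)*(96 + v))
√(2625 + (G(133)/17780 - 7432/15891)) = √(2625 + ((7392 + 133² + 173*133)/17780 - 7432/15891)) = √(2625 + ((7392 + 17689 + 23009)*(1/17780) - 7432*1/15891)) = √(2625 + (48090*(1/17780) - 7432/15891)) = √(2625 + (687/254 - 7432/15891)) = √(2625 + 9029389/4036314) = √(10604353639/4036314) = √42802501054046646/4036314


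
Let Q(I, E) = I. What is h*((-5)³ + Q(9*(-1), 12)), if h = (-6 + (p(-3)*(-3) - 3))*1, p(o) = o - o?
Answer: 1206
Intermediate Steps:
p(o) = 0
h = -9 (h = (-6 + (0*(-3) - 3))*1 = (-6 + (0 - 3))*1 = (-6 - 3)*1 = -9*1 = -9)
h*((-5)³ + Q(9*(-1), 12)) = -9*((-5)³ + 9*(-1)) = -9*(-125 - 9) = -9*(-134) = 1206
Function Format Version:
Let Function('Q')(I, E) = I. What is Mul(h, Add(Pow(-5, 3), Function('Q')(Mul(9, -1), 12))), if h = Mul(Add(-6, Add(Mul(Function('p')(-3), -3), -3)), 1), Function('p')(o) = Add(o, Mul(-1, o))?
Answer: 1206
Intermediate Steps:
Function('p')(o) = 0
h = -9 (h = Mul(Add(-6, Add(Mul(0, -3), -3)), 1) = Mul(Add(-6, Add(0, -3)), 1) = Mul(Add(-6, -3), 1) = Mul(-9, 1) = -9)
Mul(h, Add(Pow(-5, 3), Function('Q')(Mul(9, -1), 12))) = Mul(-9, Add(Pow(-5, 3), Mul(9, -1))) = Mul(-9, Add(-125, -9)) = Mul(-9, -134) = 1206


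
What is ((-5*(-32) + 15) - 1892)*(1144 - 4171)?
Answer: 5197359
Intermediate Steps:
((-5*(-32) + 15) - 1892)*(1144 - 4171) = ((160 + 15) - 1892)*(-3027) = (175 - 1892)*(-3027) = -1717*(-3027) = 5197359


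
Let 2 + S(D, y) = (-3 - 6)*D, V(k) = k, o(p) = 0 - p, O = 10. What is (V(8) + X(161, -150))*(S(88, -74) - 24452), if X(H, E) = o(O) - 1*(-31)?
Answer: -732134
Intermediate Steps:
o(p) = -p
S(D, y) = -2 - 9*D (S(D, y) = -2 + (-3 - 6)*D = -2 - 9*D)
X(H, E) = 21 (X(H, E) = -1*10 - 1*(-31) = -10 + 31 = 21)
(V(8) + X(161, -150))*(S(88, -74) - 24452) = (8 + 21)*((-2 - 9*88) - 24452) = 29*((-2 - 792) - 24452) = 29*(-794 - 24452) = 29*(-25246) = -732134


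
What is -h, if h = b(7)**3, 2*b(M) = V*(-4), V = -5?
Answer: -1000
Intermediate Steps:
b(M) = 10 (b(M) = (-5*(-4))/2 = (1/2)*20 = 10)
h = 1000 (h = 10**3 = 1000)
-h = -1*1000 = -1000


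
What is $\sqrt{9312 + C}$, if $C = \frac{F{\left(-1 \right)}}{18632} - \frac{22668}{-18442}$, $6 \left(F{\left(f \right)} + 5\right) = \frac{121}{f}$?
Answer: $\frac{\sqrt{618525685208917052907}}{257708508} \approx 96.505$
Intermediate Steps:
$F{\left(f \right)} = -5 + \frac{121}{6 f}$ ($F{\left(f \right)} = -5 + \frac{121 \frac{1}{f}}{6} = -5 + \frac{121}{6 f}$)
$C = \frac{1265658157}{1030834032}$ ($C = \frac{-5 + \frac{121}{6 \left(-1\right)}}{18632} - \frac{22668}{-18442} = \left(-5 + \frac{121}{6} \left(-1\right)\right) \frac{1}{18632} - - \frac{11334}{9221} = \left(-5 - \frac{121}{6}\right) \frac{1}{18632} + \frac{11334}{9221} = \left(- \frac{151}{6}\right) \frac{1}{18632} + \frac{11334}{9221} = - \frac{151}{111792} + \frac{11334}{9221} = \frac{1265658157}{1030834032} \approx 1.2278$)
$\sqrt{9312 + C} = \sqrt{9312 + \frac{1265658157}{1030834032}} = \sqrt{\frac{9600392164141}{1030834032}} = \frac{\sqrt{618525685208917052907}}{257708508}$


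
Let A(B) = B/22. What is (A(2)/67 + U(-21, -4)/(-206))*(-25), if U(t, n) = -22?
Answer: -205250/75911 ≈ -2.7038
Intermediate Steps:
A(B) = B/22 (A(B) = B*(1/22) = B/22)
(A(2)/67 + U(-21, -4)/(-206))*(-25) = (((1/22)*2)/67 - 22/(-206))*(-25) = ((1/11)*(1/67) - 22*(-1/206))*(-25) = (1/737 + 11/103)*(-25) = (8210/75911)*(-25) = -205250/75911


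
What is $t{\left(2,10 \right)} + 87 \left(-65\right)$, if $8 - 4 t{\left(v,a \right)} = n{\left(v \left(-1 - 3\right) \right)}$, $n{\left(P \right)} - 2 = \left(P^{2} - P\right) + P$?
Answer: $- \frac{11339}{2} \approx -5669.5$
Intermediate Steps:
$n{\left(P \right)} = 2 + P^{2}$ ($n{\left(P \right)} = 2 + \left(\left(P^{2} - P\right) + P\right) = 2 + P^{2}$)
$t{\left(v,a \right)} = \frac{3}{2} - 4 v^{2}$ ($t{\left(v,a \right)} = 2 - \frac{2 + \left(v \left(-1 - 3\right)\right)^{2}}{4} = 2 - \frac{2 + \left(v \left(-4\right)\right)^{2}}{4} = 2 - \frac{2 + \left(- 4 v\right)^{2}}{4} = 2 - \frac{2 + 16 v^{2}}{4} = 2 - \left(\frac{1}{2} + 4 v^{2}\right) = \frac{3}{2} - 4 v^{2}$)
$t{\left(2,10 \right)} + 87 \left(-65\right) = \left(\frac{3}{2} - 4 \cdot 2^{2}\right) + 87 \left(-65\right) = \left(\frac{3}{2} - 16\right) - 5655 = - \frac{29}{2} - 5655 = - \frac{11339}{2}$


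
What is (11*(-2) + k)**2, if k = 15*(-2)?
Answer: 2704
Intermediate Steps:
k = -30
(11*(-2) + k)**2 = (11*(-2) - 30)**2 = (-22 - 30)**2 = (-52)**2 = 2704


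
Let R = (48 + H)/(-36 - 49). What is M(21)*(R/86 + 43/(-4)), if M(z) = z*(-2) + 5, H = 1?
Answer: 5818731/14620 ≈ 398.00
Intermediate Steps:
R = -49/85 (R = (48 + 1)/(-36 - 49) = 49/(-85) = 49*(-1/85) = -49/85 ≈ -0.57647)
M(z) = 5 - 2*z (M(z) = -2*z + 5 = 5 - 2*z)
M(21)*(R/86 + 43/(-4)) = (5 - 2*21)*(-49/85/86 + 43/(-4)) = (5 - 42)*(-49/85*1/86 + 43*(-1/4)) = -37*(-49/7310 - 43/4) = -37*(-157263/14620) = 5818731/14620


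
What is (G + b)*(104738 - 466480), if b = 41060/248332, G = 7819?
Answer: -175603038795564/62083 ≈ -2.8285e+9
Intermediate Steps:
b = 10265/62083 (b = 41060*(1/248332) = 10265/62083 ≈ 0.16534)
(G + b)*(104738 - 466480) = (7819 + 10265/62083)*(104738 - 466480) = (485437242/62083)*(-361742) = -175603038795564/62083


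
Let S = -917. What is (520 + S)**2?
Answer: 157609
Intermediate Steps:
(520 + S)**2 = (520 - 917)**2 = (-397)**2 = 157609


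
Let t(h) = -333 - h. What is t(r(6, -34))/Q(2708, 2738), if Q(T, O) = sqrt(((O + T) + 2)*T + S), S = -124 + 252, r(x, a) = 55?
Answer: -sqrt(2)/14 ≈ -0.10102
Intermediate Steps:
S = 128
Q(T, O) = sqrt(128 + T*(2 + O + T)) (Q(T, O) = sqrt(((O + T) + 2)*T + 128) = sqrt((2 + O + T)*T + 128) = sqrt(T*(2 + O + T) + 128) = sqrt(128 + T*(2 + O + T)))
t(r(6, -34))/Q(2708, 2738) = (-333 - 1*55)/(sqrt(128 + 2708**2 + 2*2708 + 2738*2708)) = (-333 - 55)/(sqrt(128 + 7333264 + 5416 + 7414504)) = -388*sqrt(2)/5432 = -sqrt(2)/14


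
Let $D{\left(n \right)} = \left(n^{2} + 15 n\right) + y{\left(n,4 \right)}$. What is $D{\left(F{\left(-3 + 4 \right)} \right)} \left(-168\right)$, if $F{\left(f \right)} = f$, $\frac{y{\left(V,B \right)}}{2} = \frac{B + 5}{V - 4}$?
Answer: $-1680$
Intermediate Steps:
$y{\left(V,B \right)} = \frac{2 \left(5 + B\right)}{-4 + V}$ ($y{\left(V,B \right)} = 2 \frac{B + 5}{V - 4} = 2 \frac{5 + B}{-4 + V} = \frac{2 \left(5 + B\right)}{-4 + V}$)
$D{\left(n \right)} = n^{2} + 15 n + \frac{18}{-4 + n}$ ($D{\left(n \right)} = \left(n^{2} + 15 n\right) + \frac{2 \left(5 + 4\right)}{-4 + n} = \left(n^{2} + 15 n\right) + 2 \frac{1}{-4 + n} 9 = \left(n^{2} + 15 n\right) + \frac{18}{-4 + n} = n^{2} + 15 n + \frac{18}{-4 + n}$)
$D{\left(F{\left(-3 + 4 \right)} \right)} \left(-168\right) = \frac{18 + \left(-3 + 4\right) \left(-4 + \left(-3 + 4\right)\right) \left(15 + \left(-3 + 4\right)\right)}{-4 + \left(-3 + 4\right)} \left(-168\right) = \frac{18 + 1 \left(-4 + 1\right) \left(15 + 1\right)}{-4 + 1} \left(-168\right) = \frac{18 + 1 \left(-3\right) 16}{-3} \left(-168\right) = - \frac{18 - 48}{3} \left(-168\right) = \left(- \frac{1}{3}\right) \left(-30\right) \left(-168\right) = 10 \left(-168\right) = -1680$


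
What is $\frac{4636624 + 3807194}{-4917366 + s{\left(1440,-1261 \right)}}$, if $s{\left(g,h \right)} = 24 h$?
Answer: $- \frac{1407303}{824605} \approx -1.7066$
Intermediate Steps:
$\frac{4636624 + 3807194}{-4917366 + s{\left(1440,-1261 \right)}} = \frac{4636624 + 3807194}{-4917366 + 24 \left(-1261\right)} = \frac{8443818}{-4917366 - 30264} = \frac{8443818}{-4947630} = 8443818 \left(- \frac{1}{4947630}\right) = - \frac{1407303}{824605}$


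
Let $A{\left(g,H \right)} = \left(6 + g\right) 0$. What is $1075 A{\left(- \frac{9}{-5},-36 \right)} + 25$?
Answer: $25$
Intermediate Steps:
$A{\left(g,H \right)} = 0$
$1075 A{\left(- \frac{9}{-5},-36 \right)} + 25 = 1075 \cdot 0 + 25 = 0 + 25 = 25$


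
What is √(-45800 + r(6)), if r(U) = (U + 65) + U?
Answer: I*√45723 ≈ 213.83*I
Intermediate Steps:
r(U) = 65 + 2*U (r(U) = (65 + U) + U = 65 + 2*U)
√(-45800 + r(6)) = √(-45800 + (65 + 2*6)) = √(-45800 + (65 + 12)) = √(-45800 + 77) = √(-45723) = I*√45723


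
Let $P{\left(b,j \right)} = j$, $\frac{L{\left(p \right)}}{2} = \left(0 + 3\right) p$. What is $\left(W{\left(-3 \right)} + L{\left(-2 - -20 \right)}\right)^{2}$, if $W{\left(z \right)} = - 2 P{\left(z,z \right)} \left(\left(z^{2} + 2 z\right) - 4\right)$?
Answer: $10404$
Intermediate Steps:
$L{\left(p \right)} = 6 p$ ($L{\left(p \right)} = 2 \left(0 + 3\right) p = 2 \cdot 3 p = 6 p$)
$W{\left(z \right)} = - 2 z \left(-4 + z^{2} + 2 z\right)$ ($W{\left(z \right)} = - 2 z \left(\left(z^{2} + 2 z\right) - 4\right) = - 2 z \left(-4 + z^{2} + 2 z\right)$)
$\left(W{\left(-3 \right)} + L{\left(-2 - -20 \right)}\right)^{2} = \left(2 \left(-3\right) \left(4 - \left(-3\right)^{2} - -6\right) + 6 \left(-2 - -20\right)\right)^{2} = \left(2 \left(-3\right) \left(4 - 9 + 6\right) + 6 \left(-2 + 20\right)\right)^{2} = \left(2 \left(-3\right) \left(4 - 9 + 6\right) + 6 \cdot 18\right)^{2} = \left(2 \left(-3\right) 1 + 108\right)^{2} = \left(-6 + 108\right)^{2} = 102^{2} = 10404$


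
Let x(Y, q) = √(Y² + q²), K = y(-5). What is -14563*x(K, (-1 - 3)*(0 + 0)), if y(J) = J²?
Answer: -364075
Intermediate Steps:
K = 25 (K = (-5)² = 25)
-14563*x(K, (-1 - 3)*(0 + 0)) = -14563*√(25² + ((-1 - 3)*(0 + 0))²) = -14563*√(625 + (-4*0)²) = -14563*√(625 + 0²) = -14563*√(625 + 0) = -14563*√625 = -14563*25 = -364075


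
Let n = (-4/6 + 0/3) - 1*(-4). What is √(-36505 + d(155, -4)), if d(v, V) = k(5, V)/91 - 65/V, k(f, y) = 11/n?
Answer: I*√30216303845/910 ≈ 191.02*I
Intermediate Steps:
n = 10/3 (n = (-4*⅙ + 0*(⅓)) + 4 = (-⅔ + 0) + 4 = -⅔ + 4 = 10/3 ≈ 3.3333)
k(f, y) = 33/10 (k(f, y) = 11/(10/3) = 11*(3/10) = 33/10)
d(v, V) = 33/910 - 65/V (d(v, V) = (33/10)/91 - 65/V = (33/10)*(1/91) - 65/V = 33/910 - 65/V)
√(-36505 + d(155, -4)) = √(-36505 + (33/910 - 65/(-4))) = √(-36505 + (33/910 - 65*(-¼))) = √(-36505 + (33/910 + 65/4)) = √(-36505 + 29641/1820) = √(-66409459/1820) = I*√30216303845/910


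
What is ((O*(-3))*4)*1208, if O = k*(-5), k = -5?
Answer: -362400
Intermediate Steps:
O = 25 (O = -5*(-5) = 25)
((O*(-3))*4)*1208 = ((25*(-3))*4)*1208 = -75*4*1208 = -300*1208 = -362400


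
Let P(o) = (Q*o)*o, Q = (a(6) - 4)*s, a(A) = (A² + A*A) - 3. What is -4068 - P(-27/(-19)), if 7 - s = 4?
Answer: -1610703/361 ≈ -4461.8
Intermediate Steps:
s = 3 (s = 7 - 1*4 = 7 - 4 = 3)
a(A) = -3 + 2*A² (a(A) = (A² + A²) - 3 = 2*A² - 3 = -3 + 2*A²)
Q = 195 (Q = ((-3 + 2*6²) - 4)*3 = ((-3 + 2*36) - 4)*3 = ((-3 + 72) - 4)*3 = (69 - 4)*3 = 65*3 = 195)
P(o) = 195*o² (P(o) = (195*o)*o = 195*o²)
-4068 - P(-27/(-19)) = -4068 - 195*(-27/(-19))² = -4068 - 195*(-27*(-1/19))² = -4068 - 195*(27/19)² = -4068 - 195*729/361 = -4068 - 1*142155/361 = -4068 - 142155/361 = -1610703/361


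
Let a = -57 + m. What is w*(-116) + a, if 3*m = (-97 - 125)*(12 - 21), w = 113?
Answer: -12499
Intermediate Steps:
m = 666 (m = ((-97 - 125)*(12 - 21))/3 = (-222*(-9))/3 = (1/3)*1998 = 666)
a = 609 (a = -57 + 666 = 609)
w*(-116) + a = 113*(-116) + 609 = -13108 + 609 = -12499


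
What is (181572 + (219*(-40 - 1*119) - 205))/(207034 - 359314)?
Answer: -1559/1620 ≈ -0.96235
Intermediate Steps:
(181572 + (219*(-40 - 1*119) - 205))/(207034 - 359314) = (181572 + (219*(-40 - 119) - 205))/(-152280) = (181572 + (219*(-159) - 205))*(-1/152280) = (181572 + (-34821 - 205))*(-1/152280) = (181572 - 35026)*(-1/152280) = 146546*(-1/152280) = -1559/1620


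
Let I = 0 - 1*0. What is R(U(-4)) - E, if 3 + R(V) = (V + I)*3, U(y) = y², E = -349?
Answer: 394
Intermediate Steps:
I = 0 (I = 0 + 0 = 0)
R(V) = -3 + 3*V (R(V) = -3 + (V + 0)*3 = -3 + V*3 = -3 + 3*V)
R(U(-4)) - E = (-3 + 3*(-4)²) - 1*(-349) = (-3 + 3*16) + 349 = (-3 + 48) + 349 = 45 + 349 = 394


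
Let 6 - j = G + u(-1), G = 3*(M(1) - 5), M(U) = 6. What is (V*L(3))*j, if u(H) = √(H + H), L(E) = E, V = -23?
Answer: -207 + 69*I*√2 ≈ -207.0 + 97.581*I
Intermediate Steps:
G = 3 (G = 3*(6 - 5) = 3*1 = 3)
u(H) = √2*√H (u(H) = √(2*H) = √2*√H)
j = 3 - I*√2 (j = 6 - (3 + √2*√(-1)) = 6 - (3 + √2*I) = 6 - (3 + I*√2) = 6 + (-3 - I*√2) = 3 - I*√2 ≈ 3.0 - 1.4142*I)
(V*L(3))*j = (-23*3)*(3 - I*√2) = -69*(3 - I*√2) = -207 + 69*I*√2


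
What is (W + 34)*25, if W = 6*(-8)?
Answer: -350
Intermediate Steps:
W = -48
(W + 34)*25 = (-48 + 34)*25 = -14*25 = -350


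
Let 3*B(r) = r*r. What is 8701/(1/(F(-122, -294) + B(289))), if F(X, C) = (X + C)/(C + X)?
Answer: 726742324/3 ≈ 2.4225e+8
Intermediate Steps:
B(r) = r**2/3 (B(r) = (r*r)/3 = r**2/3)
F(X, C) = 1 (F(X, C) = (C + X)/(C + X) = 1)
8701/(1/(F(-122, -294) + B(289))) = 8701/(1/(1 + (1/3)*289**2)) = 8701/(1/(1 + (1/3)*83521)) = 8701/(1/(1 + 83521/3)) = 8701/(1/(83524/3)) = 8701/(3/83524) = 8701*(83524/3) = 726742324/3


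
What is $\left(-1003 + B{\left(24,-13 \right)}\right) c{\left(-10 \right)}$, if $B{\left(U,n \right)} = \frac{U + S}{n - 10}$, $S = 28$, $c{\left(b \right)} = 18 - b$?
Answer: $- \frac{647388}{23} \approx -28147.0$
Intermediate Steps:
$B{\left(U,n \right)} = \frac{28 + U}{-10 + n}$ ($B{\left(U,n \right)} = \frac{U + 28}{n - 10} = \frac{28 + U}{-10 + n}$)
$\left(-1003 + B{\left(24,-13 \right)}\right) c{\left(-10 \right)} = \left(-1003 + \frac{28 + 24}{-10 - 13}\right) \left(18 - -10\right) = \left(-1003 + \frac{1}{-23} \cdot 52\right) \left(18 + 10\right) = \left(-1003 - \frac{52}{23}\right) 28 = \left(- \frac{23121}{23}\right) 28 = - \frac{647388}{23}$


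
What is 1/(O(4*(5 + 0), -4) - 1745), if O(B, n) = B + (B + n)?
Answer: -1/1709 ≈ -0.00058514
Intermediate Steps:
O(B, n) = n + 2*B
1/(O(4*(5 + 0), -4) - 1745) = 1/((-4 + 2*(4*(5 + 0))) - 1745) = 1/((-4 + 2*(4*5)) - 1745) = 1/((-4 + 2*20) - 1745) = 1/((-4 + 40) - 1745) = 1/(36 - 1745) = 1/(-1709) = -1/1709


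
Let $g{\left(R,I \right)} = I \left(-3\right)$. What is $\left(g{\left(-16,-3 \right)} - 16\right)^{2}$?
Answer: $49$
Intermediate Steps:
$g{\left(R,I \right)} = - 3 I$
$\left(g{\left(-16,-3 \right)} - 16\right)^{2} = \left(\left(-3\right) \left(-3\right) - 16\right)^{2} = \left(9 - 16\right)^{2} = \left(-7\right)^{2} = 49$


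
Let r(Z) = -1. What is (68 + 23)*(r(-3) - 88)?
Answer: -8099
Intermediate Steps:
(68 + 23)*(r(-3) - 88) = (68 + 23)*(-1 - 88) = 91*(-89) = -8099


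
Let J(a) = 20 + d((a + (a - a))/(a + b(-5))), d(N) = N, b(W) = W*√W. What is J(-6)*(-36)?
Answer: 72*(-50*√5 + 63*I)/(-6*I + 5*√5) ≈ -728.05 + 15.0*I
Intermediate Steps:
b(W) = W^(3/2)
J(a) = 20 + a/(a - 5*I*√5) (J(a) = 20 + (a + (a - a))/(a + (-5)^(3/2)) = 20 + (a + 0)/(a - 5*I*√5) = 20 + a/(a - 5*I*√5))
J(-6)*(-36) = (20 - 6/(-6 - 5*I*√5))*(-36) = -720 + 216/(-6 - 5*I*√5)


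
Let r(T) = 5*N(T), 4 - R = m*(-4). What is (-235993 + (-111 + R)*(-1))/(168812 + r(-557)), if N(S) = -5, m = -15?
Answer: -3866/2767 ≈ -1.3972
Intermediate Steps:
R = -56 (R = 4 - (-15)*(-4) = 4 - 1*60 = 4 - 60 = -56)
r(T) = -25 (r(T) = 5*(-5) = -25)
(-235993 + (-111 + R)*(-1))/(168812 + r(-557)) = (-235993 + (-111 - 56)*(-1))/(168812 - 25) = (-235993 - 167*(-1))/168787 = (-235993 + 167)*(1/168787) = -235826*1/168787 = -3866/2767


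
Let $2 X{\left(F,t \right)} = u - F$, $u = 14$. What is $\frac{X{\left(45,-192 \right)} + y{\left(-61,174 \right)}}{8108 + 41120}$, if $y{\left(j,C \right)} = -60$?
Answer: $- \frac{151}{98456} \approx -0.0015337$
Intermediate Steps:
$X{\left(F,t \right)} = 7 - \frac{F}{2}$ ($X{\left(F,t \right)} = \frac{14 - F}{2} = 7 - \frac{F}{2}$)
$\frac{X{\left(45,-192 \right)} + y{\left(-61,174 \right)}}{8108 + 41120} = \frac{\left(7 - \frac{45}{2}\right) - 60}{8108 + 41120} = \frac{\left(7 - \frac{45}{2}\right) - 60}{49228} = \left(- \frac{31}{2} - 60\right) \frac{1}{49228} = \left(- \frac{151}{2}\right) \frac{1}{49228} = - \frac{151}{98456}$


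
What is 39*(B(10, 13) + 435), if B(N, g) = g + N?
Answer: 17862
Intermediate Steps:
B(N, g) = N + g
39*(B(10, 13) + 435) = 39*((10 + 13) + 435) = 39*(23 + 435) = 39*458 = 17862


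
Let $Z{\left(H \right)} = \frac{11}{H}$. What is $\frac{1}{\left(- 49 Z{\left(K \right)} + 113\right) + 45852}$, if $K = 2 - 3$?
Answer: $\frac{1}{46504} \approx 2.1504 \cdot 10^{-5}$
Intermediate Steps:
$K = -1$ ($K = 2 - 3 = -1$)
$\frac{1}{\left(- 49 Z{\left(K \right)} + 113\right) + 45852} = \frac{1}{\left(- 49 \frac{11}{-1} + 113\right) + 45852} = \frac{1}{\left(- 49 \cdot 11 \left(-1\right) + 113\right) + 45852} = \frac{1}{\left(\left(-49\right) \left(-11\right) + 113\right) + 45852} = \frac{1}{\left(539 + 113\right) + 45852} = \frac{1}{652 + 45852} = \frac{1}{46504}$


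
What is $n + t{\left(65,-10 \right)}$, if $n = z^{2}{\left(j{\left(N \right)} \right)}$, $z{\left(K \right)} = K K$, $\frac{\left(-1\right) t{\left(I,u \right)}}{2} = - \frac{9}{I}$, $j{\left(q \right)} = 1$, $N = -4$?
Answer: $\frac{83}{65} \approx 1.2769$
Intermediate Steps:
$t{\left(I,u \right)} = \frac{18}{I}$ ($t{\left(I,u \right)} = - 2 \left(- \frac{9}{I}\right) = \frac{18}{I}$)
$z{\left(K \right)} = K^{2}$
$n = 1$ ($n = \left(1^{2}\right)^{2} = 1^{2} = 1$)
$n + t{\left(65,-10 \right)} = 1 + \frac{18}{65} = \frac{83}{65}$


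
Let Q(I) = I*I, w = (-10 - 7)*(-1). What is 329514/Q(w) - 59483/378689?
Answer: 124766136559/109441121 ≈ 1140.0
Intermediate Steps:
w = 17 (w = -17*(-1) = 17)
Q(I) = I**2
329514/Q(w) - 59483/378689 = 329514/(17**2) - 59483/378689 = 329514/289 - 59483*1/378689 = 329514*(1/289) - 59483/378689 = 329514/289 - 59483/378689 = 124766136559/109441121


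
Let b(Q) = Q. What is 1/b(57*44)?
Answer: 1/2508 ≈ 0.00039872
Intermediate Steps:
1/b(57*44) = 1/(57*44) = 1/2508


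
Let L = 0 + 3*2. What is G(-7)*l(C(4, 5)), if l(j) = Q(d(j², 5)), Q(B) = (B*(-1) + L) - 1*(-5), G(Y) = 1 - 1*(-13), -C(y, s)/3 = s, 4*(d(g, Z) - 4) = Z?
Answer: 161/2 ≈ 80.500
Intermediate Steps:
d(g, Z) = 4 + Z/4
C(y, s) = -3*s
L = 6 (L = 0 + 6 = 6)
G(Y) = 14 (G(Y) = 1 + 13 = 14)
Q(B) = 11 - B (Q(B) = (B*(-1) + 6) - 1*(-5) = (-B + 6) + 5 = (6 - B) + 5 = 11 - B)
l(j) = 23/4 (l(j) = 11 - (4 + (¼)*5) = 11 - (4 + 5/4) = 11 - 1*21/4 = 11 - 21/4 = 23/4)
G(-7)*l(C(4, 5)) = 14*(23/4) = 161/2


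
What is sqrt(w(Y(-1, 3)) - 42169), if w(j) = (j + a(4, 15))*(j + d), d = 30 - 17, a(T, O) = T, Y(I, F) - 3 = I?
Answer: I*sqrt(42079) ≈ 205.13*I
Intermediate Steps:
Y(I, F) = 3 + I
d = 13
w(j) = (4 + j)*(13 + j) (w(j) = (j + 4)*(j + 13) = (4 + j)*(13 + j))
sqrt(w(Y(-1, 3)) - 42169) = sqrt((52 + (3 - 1)**2 + 17*(3 - 1)) - 42169) = sqrt((52 + 2**2 + 17*2) - 42169) = sqrt((52 + 4 + 34) - 42169) = sqrt(90 - 42169) = sqrt(-42079) = I*sqrt(42079)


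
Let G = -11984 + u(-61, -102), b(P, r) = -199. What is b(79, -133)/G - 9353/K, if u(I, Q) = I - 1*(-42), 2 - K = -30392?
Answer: -106215653/364819182 ≈ -0.29115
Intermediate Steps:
K = 30394 (K = 2 - 1*(-30392) = 2 + 30392 = 30394)
u(I, Q) = 42 + I (u(I, Q) = I + 42 = 42 + I)
G = -12003 (G = -11984 + (42 - 61) = -11984 - 19 = -12003)
b(79, -133)/G - 9353/K = -199/(-12003) - 9353/30394 = -199*(-1/12003) - 9353*1/30394 = 199/12003 - 9353/30394 = -106215653/364819182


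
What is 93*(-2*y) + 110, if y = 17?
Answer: -3052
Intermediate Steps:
93*(-2*y) + 110 = 93*(-2*17) + 110 = 93*(-34) + 110 = -3162 + 110 = -3052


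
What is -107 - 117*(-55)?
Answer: 6328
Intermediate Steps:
-107 - 117*(-55) = -107 + 6435 = 6328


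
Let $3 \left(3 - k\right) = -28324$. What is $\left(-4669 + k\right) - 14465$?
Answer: $- \frac{29069}{3} \approx -9689.7$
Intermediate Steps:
$k = \frac{28333}{3}$ ($k = 3 - - \frac{28324}{3} = 3 + \frac{28324}{3} = \frac{28333}{3} \approx 9444.3$)
$\left(-4669 + k\right) - 14465 = \left(-4669 + \frac{28333}{3}\right) - 14465 = \frac{14326}{3} - 14465 = - \frac{29069}{3}$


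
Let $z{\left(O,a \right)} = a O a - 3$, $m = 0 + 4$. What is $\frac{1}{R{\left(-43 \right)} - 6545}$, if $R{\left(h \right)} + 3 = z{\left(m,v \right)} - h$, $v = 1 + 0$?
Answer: $- \frac{1}{6504} \approx -0.00015375$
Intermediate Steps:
$m = 4$
$v = 1$
$z{\left(O,a \right)} = -3 + O a^{2}$ ($z{\left(O,a \right)} = O a a - 3 = O a^{2} - 3 = -3 + O a^{2}$)
$R{\left(h \right)} = -2 - h$ ($R{\left(h \right)} = -3 - \left(3 - 4 + h\right) = -3 - \left(-1 + h\right) = -2 - h$)
$\frac{1}{R{\left(-43 \right)} - 6545} = \frac{1}{\left(-2 - -43\right) - 6545} = \frac{1}{\left(-2 + 43\right) - 6545} = \frac{1}{41 - 6545} = \frac{1}{-6504} = - \frac{1}{6504}$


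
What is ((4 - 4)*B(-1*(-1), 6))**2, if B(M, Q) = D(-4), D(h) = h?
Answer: 0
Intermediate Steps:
B(M, Q) = -4
((4 - 4)*B(-1*(-1), 6))**2 = ((4 - 4)*(-4))**2 = (0*(-4))**2 = 0**2 = 0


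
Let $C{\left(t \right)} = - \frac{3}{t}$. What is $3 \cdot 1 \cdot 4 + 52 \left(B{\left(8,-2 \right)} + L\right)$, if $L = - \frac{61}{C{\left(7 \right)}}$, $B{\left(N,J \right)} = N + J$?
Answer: $\frac{23176}{3} \approx 7725.3$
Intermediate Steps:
$B{\left(N,J \right)} = J + N$
$L = \frac{427}{3}$ ($L = - \frac{61}{\left(-3\right) \frac{1}{7}} = - \frac{61}{- \frac{3}{7}} = \left(-61\right) \left(- \frac{7}{3}\right) = \frac{427}{3} \approx 142.33$)
$3 \cdot 1 \cdot 4 + 52 \left(B{\left(8,-2 \right)} + L\right) = 3 \cdot 1 \cdot 4 + 52 \left(\left(-2 + 8\right) + \frac{427}{3}\right) = 3 \cdot 4 + 52 \left(6 + \frac{427}{3}\right) = 12 + 52 \cdot \frac{445}{3} = 12 + \frac{23140}{3} = \frac{23176}{3}$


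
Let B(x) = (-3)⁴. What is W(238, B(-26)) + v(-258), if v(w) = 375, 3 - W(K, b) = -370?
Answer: 748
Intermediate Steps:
B(x) = 81
W(K, b) = 373 (W(K, b) = 3 - 1*(-370) = 3 + 370 = 373)
W(238, B(-26)) + v(-258) = 373 + 375 = 748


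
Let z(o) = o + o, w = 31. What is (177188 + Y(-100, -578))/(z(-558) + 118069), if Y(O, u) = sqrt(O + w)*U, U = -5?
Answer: 177188/116953 - 5*I*sqrt(69)/116953 ≈ 1.515 - 0.00035513*I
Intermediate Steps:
z(o) = 2*o
Y(O, u) = -5*sqrt(31 + O) (Y(O, u) = sqrt(O + 31)*(-5) = sqrt(31 + O)*(-5) = -5*sqrt(31 + O))
(177188 + Y(-100, -578))/(z(-558) + 118069) = (177188 - 5*sqrt(31 - 100))/(2*(-558) + 118069) = (177188 - 5*I*sqrt(69))/(-1116 + 118069) = (177188 - 5*I*sqrt(69))/116953 = (177188 - 5*I*sqrt(69))*(1/116953) = 177188/116953 - 5*I*sqrt(69)/116953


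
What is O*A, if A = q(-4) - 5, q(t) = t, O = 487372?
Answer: -4386348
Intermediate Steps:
A = -9 (A = -4 - 5 = -9)
O*A = 487372*(-9) = -4386348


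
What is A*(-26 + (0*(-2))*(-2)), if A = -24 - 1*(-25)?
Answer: -26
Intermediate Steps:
A = 1 (A = -24 + 25 = 1)
A*(-26 + (0*(-2))*(-2)) = 1*(-26 + (0*(-2))*(-2)) = 1*(-26 + 0*(-2)) = 1*(-26 + 0) = 1*(-26) = -26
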